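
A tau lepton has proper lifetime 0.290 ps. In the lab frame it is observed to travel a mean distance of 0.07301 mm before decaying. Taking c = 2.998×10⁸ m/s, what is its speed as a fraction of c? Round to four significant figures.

d = βγcτ ⇒ βγ = d/(cτ) = 7.301×10^-5 m / (8.6942×10^-5 m) = 0.83976.
β = (βγ)/√(1+(βγ)²) = 0.83976/√1.705197 = 0.6431.

0.6431c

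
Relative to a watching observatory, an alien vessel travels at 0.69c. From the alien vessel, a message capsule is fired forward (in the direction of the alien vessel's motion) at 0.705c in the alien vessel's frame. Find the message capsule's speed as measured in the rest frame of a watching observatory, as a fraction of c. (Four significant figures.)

0.9385c

In units of c, u = (u' + v)/(1 + u'v) with u' = 0.705 and v = 0.69.
Numerator: 0.705 + 0.69 = 1.395. Denominator: 1 + (0.705)(0.69) = 1.48645.
u = 1.395/1.48645 = 0.93848, so the speed is 0.9385c.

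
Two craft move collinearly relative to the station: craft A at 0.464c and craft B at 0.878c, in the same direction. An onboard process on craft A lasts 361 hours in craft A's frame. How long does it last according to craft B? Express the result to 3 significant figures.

505 hours

The velocity of craft A relative to craft B is (0.464 − 0.878)c / (1 − 0.464×0.878) = −0.69861c; relative speed 0.69861c.
γ for this relative speed: γ = 1/√(1 − 0.488056) = 1.3976.
Craft A's interval is proper; time dilation gives Δt_B = γΔτ = 1.3976 × 361 hours = 505 hours.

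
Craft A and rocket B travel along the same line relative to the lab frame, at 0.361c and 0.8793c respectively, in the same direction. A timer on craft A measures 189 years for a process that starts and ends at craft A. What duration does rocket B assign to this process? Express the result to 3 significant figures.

Transform craft A's velocity into rocket B's frame: (0.361 − 0.8793)/(1 − 0.361·0.8793) = −0.5183/0.6825727, so the relative speed is 0.75933c.
γ for this relative speed: γ = 1/√(1 − 0.576582) = 1.5368.
The clock on craft A records proper time, so rocket B measures Δt = γΔτ = 1.5368 × 189 = 290 years.

290 years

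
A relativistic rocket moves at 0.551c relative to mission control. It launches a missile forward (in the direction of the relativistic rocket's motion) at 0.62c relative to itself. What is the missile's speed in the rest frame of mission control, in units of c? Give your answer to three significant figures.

0.873c

Relativistic velocity addition: u = (u' + v)/(1 + u'v/c²), with u' = 0.62c and v = 0.551c.
Numerator: 0.62 + 0.551 = 1.171. Denominator: 1 + (0.62)(0.551) = 1.34162.
u = 1.171/1.34162 = 0.87283, so the speed is 0.873c.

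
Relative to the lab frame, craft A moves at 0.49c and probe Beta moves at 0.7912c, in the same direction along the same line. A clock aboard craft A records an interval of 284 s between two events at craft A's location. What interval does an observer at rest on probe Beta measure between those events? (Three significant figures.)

Transform craft A's velocity into probe Beta's frame: (0.49 − 0.7912)/(1 − 0.49·0.7912) = −0.3012/0.612312, so the relative speed is 0.49191c.
At |u| = 0.49191c, γ = (1 − 0.241975)^(−1/2) = 1.1486.
The clock on craft A records proper time, so probe Beta measures Δt = γΔτ = 1.1486 × 284 = 326 s.

326 s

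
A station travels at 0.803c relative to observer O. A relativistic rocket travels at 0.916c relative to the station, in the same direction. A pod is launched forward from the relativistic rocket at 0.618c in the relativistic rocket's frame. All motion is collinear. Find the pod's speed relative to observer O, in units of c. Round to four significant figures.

0.9977c

Compose velocities in two stages. Stage 1 (into S'): u₁ = (0.618+0.916)/(1+0.618×0.916) = 0.97951.
Stage 2 (into S): u = (0.97951+0.803)/(1+0.97951×0.803) = 0.99774, so the speed is 0.9977c.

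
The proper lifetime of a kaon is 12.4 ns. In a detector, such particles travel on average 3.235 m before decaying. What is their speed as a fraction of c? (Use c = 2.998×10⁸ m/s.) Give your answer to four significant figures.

Lab distance = (lab lifetime)·v = γτ·βc, so βγ = d/(cτ) = 3.235/(2.998×10⁸ × 1.240×10^-8) = 0.8702.
With βγ = 0.8702: γ² = 1 + (βγ)² = 1.757248, and β = (βγ)/γ = 0.8702/1.32561 = 0.6565.

0.6565c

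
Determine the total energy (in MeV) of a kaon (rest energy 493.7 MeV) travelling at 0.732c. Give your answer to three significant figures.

With β = 0.732, γ = 1/√(1 − 0.732²) = 1/√0.464176 = 1.4678.
Total energy: E = γmc² = 1.4678 × 493.7 MeV = 725 MeV.

725 MeV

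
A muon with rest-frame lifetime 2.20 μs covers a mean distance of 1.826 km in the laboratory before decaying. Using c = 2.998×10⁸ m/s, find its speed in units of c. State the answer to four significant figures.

Lab distance = (lab lifetime)·v = γτ·βc, so βγ = d/(cτ) = 1826/(2.998×10⁸ × 2.200×10^-6) = 2.7685.
With βγ = 2.7685: γ² = 1 + (βγ)² = 8.66459, and β = (βγ)/γ = 2.7685/2.94357 = 0.9405.

0.9405c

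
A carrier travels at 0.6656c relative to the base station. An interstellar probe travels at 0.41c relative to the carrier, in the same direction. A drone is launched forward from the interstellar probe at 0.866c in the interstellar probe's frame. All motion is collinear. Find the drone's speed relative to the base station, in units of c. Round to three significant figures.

0.988c

First combine the drone and interstellar probe (S''→S'): u₁ = (0.866 + 0.41)/(1 + 0.866×0.41) = 1.276/1.35506 = 0.94166.
Then combine with the carrier (S'→S): u = (0.94166 + 0.6656)/(1 + 0.94166×0.6656) = 1.60726/1.626768896 = 0.98801.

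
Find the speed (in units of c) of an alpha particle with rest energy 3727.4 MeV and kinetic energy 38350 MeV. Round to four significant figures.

K = (γ−1)mc², so γ = 1 + 38350/3727.4 = 11.289.
Then v/c = √(1 − γ⁻²) = √(1 − 0.00784674) = √0.99215326 = 0.9961.

0.9961c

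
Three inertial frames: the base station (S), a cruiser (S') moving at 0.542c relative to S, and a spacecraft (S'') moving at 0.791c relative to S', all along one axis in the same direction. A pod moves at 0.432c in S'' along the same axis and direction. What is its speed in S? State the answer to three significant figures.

Compose velocities in two stages. Stage 1 (into S'): u₁ = (0.432+0.791)/(1+0.432×0.791) = 0.91152.
Stage 2 (into S): u = (0.91152+0.542)/(1+0.91152×0.542) = 0.97288, so the speed is 0.973c.

0.973c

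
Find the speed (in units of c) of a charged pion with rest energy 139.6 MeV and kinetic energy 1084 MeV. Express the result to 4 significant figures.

0.9935c

γ = 1 + K/(mc²) = 1 + 1084/139.6 = 8.765.
β = √(1 − 1/γ²) = √(1 − 0.0130166) = √0.9869834 = 0.9935.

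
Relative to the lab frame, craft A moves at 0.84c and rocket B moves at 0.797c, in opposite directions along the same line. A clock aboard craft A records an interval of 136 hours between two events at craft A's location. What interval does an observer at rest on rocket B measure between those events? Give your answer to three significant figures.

693 hours

Speed of craft A in rocket B's frame: u = (v_A + v_B)/(1 + v_A v_B/c²) = (0.84 + 0.797)/(1 + 0.84×0.797) = 1.637/1.66948 = 0.98054; |u| = 0.98054c.
γ for this relative speed: γ = 1/√(1 − 0.961459) = 5.0938.
Craft A's interval is proper; time dilation gives Δt_B = γΔτ = 5.0938 × 136 hours = 693 hours.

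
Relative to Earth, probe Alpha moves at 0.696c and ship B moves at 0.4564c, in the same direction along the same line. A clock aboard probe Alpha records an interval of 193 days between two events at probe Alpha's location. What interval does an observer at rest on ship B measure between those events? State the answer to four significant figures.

206.1 days

Transform probe Alpha's velocity into ship B's frame: (0.696 − 0.4564)/(1 − 0.696·0.4564) = 0.2396/0.6823456, so the relative speed is 0.35114c.
At |u| = 0.35114c, γ = (1 − 0.123299)^(−1/2) = 1.068.
Probe Alpha's interval is proper; time dilation gives Δt_B = γΔτ = 1.068 × 193 days = 206.1 days.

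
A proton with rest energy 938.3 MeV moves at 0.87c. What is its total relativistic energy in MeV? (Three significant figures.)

γ = 1/√(1 − β²) = 1/√(1 − 0.7569) = 1/√0.2431 = 1/0.493052 = 2.0282.
Total energy: E = γmc² = 2.0282 × 938.3 MeV = 1900 MeV.

1900 MeV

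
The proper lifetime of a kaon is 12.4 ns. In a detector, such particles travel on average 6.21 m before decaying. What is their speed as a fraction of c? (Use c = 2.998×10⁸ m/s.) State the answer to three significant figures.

0.858c

Lab distance = (lab lifetime)·v = γτ·βc, so βγ = d/(cτ) = 6.210/(2.998×10⁸ × 1.240×10^-8) = 1.6705.
With βγ = 1.6705: γ² = 1 + (βγ)² = 3.79057, and β = (βγ)/γ = 1.6705/1.94694 = 0.858.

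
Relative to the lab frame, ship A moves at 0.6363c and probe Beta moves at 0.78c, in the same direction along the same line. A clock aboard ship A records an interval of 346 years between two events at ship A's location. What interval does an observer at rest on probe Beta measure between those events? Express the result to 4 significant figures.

Speed of ship A in probe Beta's frame: u = (v_A − v_B)/(1 − v_A v_B/c²) = (0.6363 − 0.78)/(1 − 0.6363×0.78) = −0.1437/0.503686 = −0.2853; |u| = 0.2853c.
γ for this relative speed: γ = 1/√(1 − 0.0813961) = 1.0434.
Ship A's interval is proper; time dilation gives Δt_B = γΔτ = 1.0434 × 346 years = 361.0 years.

361.0 years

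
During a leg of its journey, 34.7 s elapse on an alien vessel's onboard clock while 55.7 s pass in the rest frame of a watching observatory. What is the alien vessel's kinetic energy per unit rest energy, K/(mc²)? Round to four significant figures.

0.6052

From Δt = γΔτ: γ = 55.7/34.7 = 1.60519.
Since K = (γ−1)mc², K/(mc²) = 1.60519 − 1 = 0.6052.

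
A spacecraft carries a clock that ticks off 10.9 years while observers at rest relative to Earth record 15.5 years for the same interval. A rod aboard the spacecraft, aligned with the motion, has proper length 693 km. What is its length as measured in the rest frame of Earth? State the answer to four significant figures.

487.3 km

From Δt = γΔτ: γ = 15.5/10.9 = 1.42202.
L = L₀/γ = 693/1.42202 = 487.3 km.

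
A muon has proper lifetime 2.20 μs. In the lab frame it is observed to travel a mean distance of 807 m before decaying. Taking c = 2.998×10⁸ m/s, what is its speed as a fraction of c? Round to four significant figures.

Lab distance = (lab lifetime)·v = γτ·βc, so βγ = d/(cτ) = 807.0/(2.998×10⁸ × 2.200×10^-6) = 1.2235.
With βγ = 1.2235: γ² = 1 + (βγ)² = 2.49695, and β = (βγ)/γ = 1.2235/1.58017 = 0.7743.

0.7743c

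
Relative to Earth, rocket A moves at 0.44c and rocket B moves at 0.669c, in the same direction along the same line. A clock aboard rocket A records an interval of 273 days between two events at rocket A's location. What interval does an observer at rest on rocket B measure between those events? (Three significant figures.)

289 days

The velocity of rocket A relative to rocket B is (0.44 − 0.669)c / (1 − 0.44×0.669) = −0.32453c; relative speed 0.32453c.
γ for this relative speed: γ = 1/√(1 − 0.10532) = 1.0572.
The clock on rocket A records proper time, so rocket B measures Δt = γΔτ = 1.0572 × 273 = 289 days.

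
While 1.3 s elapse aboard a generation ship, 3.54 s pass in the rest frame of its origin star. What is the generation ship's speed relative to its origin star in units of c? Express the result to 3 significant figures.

γ = Δt/Δτ = 3.54/1.3 = 2.7231.
β = √(1 − 1/γ²) = √(1 − 0.134857) = √0.865143 = 0.930.

0.930c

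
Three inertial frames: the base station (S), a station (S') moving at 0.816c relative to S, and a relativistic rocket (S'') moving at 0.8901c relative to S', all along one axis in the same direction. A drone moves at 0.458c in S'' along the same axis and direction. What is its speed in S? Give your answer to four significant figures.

0.9956c

Apply u = (u'+v)/(1+u'v) twice. Drone in the station frame: (0.458+0.8901)/(1+0.458·0.8901) = 1.3481/1.4076658 = 0.95768c.
That velocity, transformed to the rest frame of the base station: (0.95768+0.816)/(1+0.95768·0.816) = 1.77368/1.78146688 = 0.99563c.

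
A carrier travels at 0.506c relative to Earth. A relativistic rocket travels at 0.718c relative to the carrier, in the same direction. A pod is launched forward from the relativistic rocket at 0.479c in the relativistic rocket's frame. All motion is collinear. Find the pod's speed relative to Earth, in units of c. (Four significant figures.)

0.9628c

First combine the pod and relativistic rocket (S''→S'): u₁ = (0.479 + 0.718)/(1 + 0.479×0.718) = 1.197/1.343922 = 0.89068.
Then combine with the carrier (S'→S): u = (0.89068 + 0.506)/(1 + 0.89068×0.506) = 1.39668/1.45068408 = 0.96277.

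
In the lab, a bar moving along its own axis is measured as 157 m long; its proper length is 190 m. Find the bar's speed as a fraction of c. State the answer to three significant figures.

Length contraction gives γ = L₀/L = 190/157 = 1.2102.
β = √(1 − 1/γ²) = √0.317212 = 0.563.

0.563c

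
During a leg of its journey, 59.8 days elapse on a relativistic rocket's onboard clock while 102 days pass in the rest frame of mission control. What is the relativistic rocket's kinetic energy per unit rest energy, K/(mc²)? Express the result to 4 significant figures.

From Δt = γΔτ: γ = 102/59.8 = 1.70569.
K/(mc²) = γ − 1 = 1.70569 − 1 = 0.7057.

0.7057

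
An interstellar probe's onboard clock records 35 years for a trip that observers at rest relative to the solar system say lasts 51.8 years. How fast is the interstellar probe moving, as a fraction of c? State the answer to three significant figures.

0.737c

γ = Δt/Δτ = 51.8/35 = 1.48.
β = √(1 − 1/γ²) = √(1 − 0.456538) = √0.543462 = 0.737.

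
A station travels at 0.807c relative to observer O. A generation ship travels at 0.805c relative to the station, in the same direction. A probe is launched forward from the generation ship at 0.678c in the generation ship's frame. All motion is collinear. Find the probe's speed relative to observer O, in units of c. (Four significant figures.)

0.9956c

First combine the probe and generation ship (S''→S'): u₁ = (0.678 + 0.805)/(1 + 0.678×0.805) = 1.483/1.54579 = 0.95938.
Then combine with the station (S'→S): u = (0.95938 + 0.807)/(1 + 0.95938×0.807) = 1.76638/1.77421966 = 0.99558.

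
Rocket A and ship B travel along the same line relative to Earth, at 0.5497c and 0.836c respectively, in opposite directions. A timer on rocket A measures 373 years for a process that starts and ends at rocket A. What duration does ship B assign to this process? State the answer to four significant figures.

Speed of rocket A in ship B's frame: u = (v_A + v_B)/(1 + v_A v_B/c²) = (0.5497 + 0.836)/(1 + 0.5497×0.836) = 1.3857/1.4595492 = 0.9494; |u| = 0.9494c.
γ for this relative speed: γ = 1/√(1 − 0.90136) = 3.184.
Rocket A's interval is proper; time dilation gives Δt_B = γΔτ = 3.184 × 373 years = 1188 years.

1188 years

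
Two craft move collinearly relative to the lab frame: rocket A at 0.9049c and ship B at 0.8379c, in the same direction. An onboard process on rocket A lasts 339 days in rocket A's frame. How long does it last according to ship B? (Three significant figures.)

353 days

Transform rocket A's velocity into ship B's frame: (0.9049 − 0.8379)/(1 − 0.9049·0.8379) = 0.067/0.24178429, so the relative speed is 0.27711c.
At |u| = 0.27711c, γ = (1 − 0.07679)^(−1/2) = 1.0408.
The clock on rocket A records proper time, so ship B measures Δt = γΔτ = 1.0408 × 339 = 353 days.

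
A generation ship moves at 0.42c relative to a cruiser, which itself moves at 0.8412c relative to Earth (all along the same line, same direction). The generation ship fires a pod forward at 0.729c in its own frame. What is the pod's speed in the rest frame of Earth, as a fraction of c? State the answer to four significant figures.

0.9890c

Compose velocities in two stages. Stage 1 (into S'): u₁ = (0.729+0.42)/(1+0.729×0.42) = 0.87966.
Stage 2 (into S): u = (0.87966+0.8412)/(1+0.87966×0.8412) = 0.98902, so the speed is 0.9890c.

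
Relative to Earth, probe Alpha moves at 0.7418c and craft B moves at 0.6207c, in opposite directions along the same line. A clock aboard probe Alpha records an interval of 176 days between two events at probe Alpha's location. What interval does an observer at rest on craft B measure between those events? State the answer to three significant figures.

Speed of probe Alpha in craft B's frame: u = (v_A + v_B)/(1 + v_A v_B/c²) = (0.7418 + 0.6207)/(1 + 0.7418×0.6207) = 1.3625/1.46043526 = 0.93294; |u| = 0.93294c.
γ for this relative speed: γ = 1/√(1 − 0.870377) = 2.7775.
Probe Alpha's interval is proper; time dilation gives Δt_B = γΔτ = 2.7775 × 176 days = 489 days.

489 days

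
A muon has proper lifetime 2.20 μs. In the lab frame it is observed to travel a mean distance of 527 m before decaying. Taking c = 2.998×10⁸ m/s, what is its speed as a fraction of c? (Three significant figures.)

Let x = d/(cτ) = 527.0 m / (2.998×10⁸ m/s × 2.200×10^-6 s) = 0.79902. Since d = βγcτ, x = βγ = β/√(1−β²).
Solving: β² = x²/(1+x²) = 0.638433/1.638433 = 0.389661, so β = 0.624.

0.624c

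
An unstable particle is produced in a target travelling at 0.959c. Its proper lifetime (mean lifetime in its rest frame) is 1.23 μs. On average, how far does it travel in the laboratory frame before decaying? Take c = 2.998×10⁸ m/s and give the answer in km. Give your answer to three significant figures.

1.25 km

γ = 1/√(1 − β²) = 1/√(1 − 0.919681) = 1/√0.080319 = 1/0.283406 = 3.5285.
Lab-frame lifetime: Δt = γτ = 3.5285 × 1.23 μs = 4.3401 μs.
Distance: d = vΔt = 0.959 × 2.998×10⁸ m/s × 4.3401×10^-6 s = 1250 m = 1.25 km.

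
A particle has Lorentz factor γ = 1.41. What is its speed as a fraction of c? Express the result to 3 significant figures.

β = √(1 − 1/γ²) = √(1 − 1/1.9881) = √0.497007 = 0.705.

0.705c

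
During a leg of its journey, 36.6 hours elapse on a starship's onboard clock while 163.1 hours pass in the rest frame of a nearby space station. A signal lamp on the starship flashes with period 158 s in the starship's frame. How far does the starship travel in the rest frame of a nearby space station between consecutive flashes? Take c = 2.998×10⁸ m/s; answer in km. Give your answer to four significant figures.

From Δt = γΔτ: γ = 163.1/36.6 = 4.45628.
β = √(1 − 1/γ²) = 0.9745. Lab-frame period = γτ = 4.45628×158 s = 704.09 s. Distance = βc × γτ = 0.9745 × 2.998×10⁸ m/s × 704.09 s = 2.0570×10^11 m = 2.057×10^8 km.

2.057×10^8 km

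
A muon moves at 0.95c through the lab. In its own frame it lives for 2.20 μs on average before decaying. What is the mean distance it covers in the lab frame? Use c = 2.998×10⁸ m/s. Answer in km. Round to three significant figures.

With β = 0.95, γ = 1/√(1 − 0.95²) = 1/√0.0975 = 3.2026.
Lab-frame lifetime: Δt = γτ = 3.2026 × 2.20 μs = 7.0457 μs.
Distance: d = vΔt = 0.95 × 2.998×10⁸ m/s × 7.0457×10^-6 s = 2010 m = 2.01 km.

2.01 km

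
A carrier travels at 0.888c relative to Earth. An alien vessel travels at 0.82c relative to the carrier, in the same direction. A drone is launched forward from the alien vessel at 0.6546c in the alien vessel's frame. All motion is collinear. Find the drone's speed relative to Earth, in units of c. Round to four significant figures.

0.9976c

Compose velocities in two stages. Stage 1 (into S'): u₁ = (0.6546+0.82)/(1+0.6546×0.82) = 0.95954.
Stage 2 (into S): u = (0.95954+0.888)/(1+0.95954×0.888) = 0.99755, so the speed is 0.9976c.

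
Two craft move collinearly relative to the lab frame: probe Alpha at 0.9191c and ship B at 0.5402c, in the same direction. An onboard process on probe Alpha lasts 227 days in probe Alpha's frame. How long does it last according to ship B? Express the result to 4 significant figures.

344.7 days

The velocity of probe Alpha relative to ship B is (0.9191 − 0.5402)c / (1 − 0.9191×0.5402) = 0.75253c; relative speed 0.75253c.
At |u| = 0.75253c, γ = (1 − 0.566301)^(−1/2) = 1.5185.
The clock on probe Alpha records proper time, so ship B measures Δt = γΔτ = 1.5185 × 227 = 344.7 days.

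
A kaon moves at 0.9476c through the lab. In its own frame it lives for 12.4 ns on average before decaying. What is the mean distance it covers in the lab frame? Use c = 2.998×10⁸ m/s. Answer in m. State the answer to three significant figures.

11.0 m

With β = 0.9476, γ = 1/√(1 − 0.9476²) = 1/√0.10205424 = 3.1303.
Lab-frame lifetime: Δt = γτ = 3.1303 × 12.4 ns = 38.816 ns.
Distance: d = vΔt = 0.9476 × 2.998×10⁸ m/s × 3.8816×10^-8 s = 11.0 m.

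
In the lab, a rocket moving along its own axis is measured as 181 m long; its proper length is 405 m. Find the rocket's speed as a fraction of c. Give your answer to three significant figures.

Length contraction gives γ = L₀/L = 405/181 = 2.2376.
β = √(1 − 1/γ²) = √0.800274 = 0.895.

0.895c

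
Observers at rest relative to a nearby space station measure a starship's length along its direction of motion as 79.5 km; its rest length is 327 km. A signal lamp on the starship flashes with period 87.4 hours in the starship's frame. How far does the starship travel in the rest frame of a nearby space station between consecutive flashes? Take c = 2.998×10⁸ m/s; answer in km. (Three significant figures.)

3.76×10^11 km

From L = L₀/γ: γ = 327/79.5 = 4.11321.
β = √(1 − 1/γ²) = 0.97. Lab-frame period = γτ = 4.11321×87.4 hours = 359.49 hours. Distance = βc × γτ = 0.97 × 2.998×10⁸ m/s × 1294164 s = 3.7635×10^14 m = 3.76×10^11 km.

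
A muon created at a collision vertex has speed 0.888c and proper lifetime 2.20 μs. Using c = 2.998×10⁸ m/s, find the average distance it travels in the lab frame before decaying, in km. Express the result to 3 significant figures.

1.27 km

Lorentz factor: γ = (1 − 0.788544)^(−1/2) = 2.1747.
Lab-frame lifetime: Δt = γτ = 2.1747 × 2.20 μs = 4.7843 μs.
Distance: d = vΔt = 0.888 × 2.998×10⁸ m/s × 4.7843×10^-6 s = 1270 m = 1.27 km.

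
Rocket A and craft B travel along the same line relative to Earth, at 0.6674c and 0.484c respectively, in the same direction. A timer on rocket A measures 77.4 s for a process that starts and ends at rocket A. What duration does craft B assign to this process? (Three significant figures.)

80.4 s

Speed of rocket A in craft B's frame: u = (v_A − v_B)/(1 − v_A v_B/c²) = (0.6674 − 0.484)/(1 − 0.6674×0.484) = 0.1834/0.6769784 = 0.27091; |u| = 0.27091c.
γ for this relative speed: γ = 1/√(1 − 0.0733922) = 1.0388.
Rocket A's interval is proper; time dilation gives Δt_B = γΔτ = 1.0388 × 77.4 s = 80.4 s.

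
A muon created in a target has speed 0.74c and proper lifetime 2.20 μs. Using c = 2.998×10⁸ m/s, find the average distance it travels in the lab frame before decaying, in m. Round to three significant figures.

726 m

Lorentz factor: γ = (1 − 0.5476)^(−1/2) = 1.4868.
Lab-frame lifetime: Δt = γτ = 1.4868 × 2.20 μs = 3.271 μs.
Distance: d = vΔt = 0.74 × 2.998×10⁸ m/s × 3.2710×10^-6 s = 726 m.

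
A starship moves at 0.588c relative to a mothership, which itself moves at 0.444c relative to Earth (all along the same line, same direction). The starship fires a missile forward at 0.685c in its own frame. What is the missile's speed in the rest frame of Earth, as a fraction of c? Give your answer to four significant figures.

Apply u = (u'+v)/(1+u'v) twice. Missile in the mothership frame: (0.685+0.588)/(1+0.685·0.588) = 1.273/1.40278 = 0.90748c.
That velocity, transformed to the rest frame of Earth: (0.90748+0.444)/(1+0.90748·0.444) = 1.35148/1.40292112 = 0.96333c.

0.9633c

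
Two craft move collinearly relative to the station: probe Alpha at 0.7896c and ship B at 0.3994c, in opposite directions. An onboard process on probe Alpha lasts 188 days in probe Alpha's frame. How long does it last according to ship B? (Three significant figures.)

The velocity of probe Alpha relative to ship B is (0.7896 + 0.3994)c / (1 + 0.7896×0.3994) = 0.90393c; relative speed 0.90393c.
At |u| = 0.90393c, γ = (1 − 0.817089)^(−1/2) = 2.3382.
Probe Alpha's interval is proper; time dilation gives Δt_B = γΔτ = 2.3382 × 188 days = 440 days.

440 days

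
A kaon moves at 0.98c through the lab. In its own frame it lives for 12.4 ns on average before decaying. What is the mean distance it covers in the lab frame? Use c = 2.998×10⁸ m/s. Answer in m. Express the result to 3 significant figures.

γ = 1/√(1 − β²) = 1/√(1 − 0.9604) = 1/√0.0396 = 1/0.198997 = 5.0252.
Lab-frame lifetime: Δt = γτ = 5.0252 × 12.4 ns = 62.312 ns.
Distance: d = vΔt = 0.98 × 2.998×10⁸ m/s × 6.2312×10^-8 s = 18.3 m.

18.3 m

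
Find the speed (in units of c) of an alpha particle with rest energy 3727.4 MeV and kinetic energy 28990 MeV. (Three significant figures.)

0.993c

K = (γ−1)mc², so γ = 1 + 28990/3727.4 = 8.7775.
Then v/c = √(1 − γ⁻²) = √(1 − 0.0129795) = √0.9870205 = 0.993.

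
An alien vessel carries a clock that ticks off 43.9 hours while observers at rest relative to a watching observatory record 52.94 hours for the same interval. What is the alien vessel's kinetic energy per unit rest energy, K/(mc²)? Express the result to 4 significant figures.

γ = Δt/Δτ = 52.94/43.9 = 1.20592.
Since K = (γ−1)mc², K/(mc²) = 1.20592 − 1 = 0.2059.

0.2059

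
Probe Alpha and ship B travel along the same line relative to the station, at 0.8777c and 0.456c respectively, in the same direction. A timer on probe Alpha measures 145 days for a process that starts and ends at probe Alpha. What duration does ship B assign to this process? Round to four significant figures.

203.9 days

The velocity of probe Alpha relative to ship B is (0.8777 − 0.456)c / (1 − 0.8777×0.456) = 0.7031c; relative speed 0.7031c.
γ for this relative speed: γ = 1/√(1 − 0.49435) = 1.4063.
Probe Alpha's interval is proper; time dilation gives Δt_B = γΔτ = 1.4063 × 145 days = 203.9 days.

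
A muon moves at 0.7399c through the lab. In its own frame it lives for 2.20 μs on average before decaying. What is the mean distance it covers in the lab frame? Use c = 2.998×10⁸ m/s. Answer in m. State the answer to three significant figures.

725 m

γ = 1/√(1 − β²) = 1/√(1 − 0.54745201) = 1/√0.45254799 = 1/0.672717 = 1.4865.
Lab-frame lifetime: Δt = γτ = 1.4865 × 2.20 μs = 3.2703 μs.
Distance: d = vΔt = 0.7399 × 2.998×10⁸ m/s × 3.2703×10^-6 s = 725 m.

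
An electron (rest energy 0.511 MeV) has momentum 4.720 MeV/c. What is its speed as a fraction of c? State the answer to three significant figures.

0.994c

pc/(mc²) = 4.720/0.511 = 9.2368 = βγ = β/√(1−β²).
So β² = x²/(1 + x²) with x = 9.2368: x² = 85.3185, β² = 85.3185/86.3185 = 0.988415, β = 0.994.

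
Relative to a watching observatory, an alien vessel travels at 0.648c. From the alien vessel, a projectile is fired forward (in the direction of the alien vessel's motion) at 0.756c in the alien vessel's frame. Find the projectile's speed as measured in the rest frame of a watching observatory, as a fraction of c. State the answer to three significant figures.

0.942c

In units of c, u = (u' + v)/(1 + u'v) with u' = 0.756 and v = 0.648.
Numerator: 0.756 + 0.648 = 1.404. Denominator: 1 + (0.756)(0.648) = 1.489888.
u = 1.404/1.489888 = 0.94235, so the speed is 0.942c.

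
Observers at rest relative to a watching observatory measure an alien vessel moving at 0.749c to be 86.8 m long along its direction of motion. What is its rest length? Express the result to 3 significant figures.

131 m

γ = 1/√(1 − β²) = 1/√(1 − 0.561001) = 1/√0.438999 = 1/0.66257 = 1.5093.
Proper length: L₀ = γ·L = 1.5093 × 86.8 = 131 m.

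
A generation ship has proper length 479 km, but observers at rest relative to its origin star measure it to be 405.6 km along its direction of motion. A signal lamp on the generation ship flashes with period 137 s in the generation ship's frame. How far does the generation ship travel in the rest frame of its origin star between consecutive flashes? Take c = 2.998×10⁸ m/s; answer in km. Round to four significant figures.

2.580×10^7 km

γ = L₀/L = 479/405.6 = 1.18097.
β = √(1 − 1/γ²) = 0.53197. Lab-frame period = γτ = 1.18097×137 s = 161.79 s. Distance = βc × γτ = 0.53197 × 2.998×10⁸ m/s × 161.79 s = 2.5803×10^10 m = 2.580×10^7 km.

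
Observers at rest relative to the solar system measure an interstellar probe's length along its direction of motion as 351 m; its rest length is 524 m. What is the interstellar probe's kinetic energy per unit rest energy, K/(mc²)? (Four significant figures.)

0.4929

γ = L₀/L = 524/351 = 1.49288.
K/(mc²) = γ − 1 = 1.49288 − 1 = 0.4929.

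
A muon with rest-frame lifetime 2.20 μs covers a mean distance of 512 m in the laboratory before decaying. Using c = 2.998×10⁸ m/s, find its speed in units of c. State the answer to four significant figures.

d = βγcτ ⇒ βγ = d/(cτ) = 512.0 m / (659.56 m) = 0.77628.
β = (βγ)/√(1+(βγ)²) = 0.77628/√1.602611 = 0.6132.

0.6132c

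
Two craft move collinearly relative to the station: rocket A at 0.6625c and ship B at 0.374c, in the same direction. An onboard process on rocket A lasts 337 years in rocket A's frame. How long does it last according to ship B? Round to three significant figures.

365 years

The velocity of rocket A relative to ship B is (0.6625 − 0.374)c / (1 − 0.6625×0.374) = 0.38353c; relative speed 0.38353c.
γ for this relative speed: γ = 1/√(1 − 0.147095) = 1.0828.
Rocket A's interval is proper; time dilation gives Δt_B = γΔτ = 1.0828 × 337 years = 365 years.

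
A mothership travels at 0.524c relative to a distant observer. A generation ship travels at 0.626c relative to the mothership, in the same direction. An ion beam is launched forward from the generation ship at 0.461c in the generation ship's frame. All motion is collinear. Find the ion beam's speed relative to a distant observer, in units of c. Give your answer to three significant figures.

0.948c

Compose velocities in two stages. Stage 1 (into S'): u₁ = (0.461+0.626)/(1+0.461×0.626) = 0.84356.
Stage 2 (into S): u = (0.84356+0.524)/(1+0.84356×0.524) = 0.94836, so the speed is 0.948c.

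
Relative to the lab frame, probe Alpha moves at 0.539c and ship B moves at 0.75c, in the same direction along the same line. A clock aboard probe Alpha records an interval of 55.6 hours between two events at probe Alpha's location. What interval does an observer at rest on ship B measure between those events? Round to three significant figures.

The velocity of probe Alpha relative to ship B is (0.539 − 0.75)c / (1 − 0.539×0.75) = −0.35418c; relative speed 0.35418c.
At |u| = 0.35418c, γ = (1 − 0.125443)^(−1/2) = 1.0693.
The clock on probe Alpha records proper time, so ship B measures Δt = γΔτ = 1.0693 × 55.6 = 59.5 hours.

59.5 hours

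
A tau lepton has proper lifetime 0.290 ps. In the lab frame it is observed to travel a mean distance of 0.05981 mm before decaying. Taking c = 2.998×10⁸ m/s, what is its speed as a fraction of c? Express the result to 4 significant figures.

0.5668c

Let x = d/(cτ) = 5.981×10^-5 m / (2.998×10⁸ m/s × 2.900×10^-13 s) = 0.68793. Since d = βγcτ, x = βγ = β/√(1−β²).
Solving: β² = x²/(1+x²) = 0.473248/1.473248 = 0.321228, so β = 0.5668.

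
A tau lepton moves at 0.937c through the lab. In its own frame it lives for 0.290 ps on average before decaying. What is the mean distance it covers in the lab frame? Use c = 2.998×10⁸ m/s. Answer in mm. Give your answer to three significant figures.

β² = 0.877969, so γ = 1/√0.122031 = 2.8626.
Lab-frame lifetime: Δt = γτ = 2.8626 × 0.290 ps = 0.83015 ps.
Distance: d = vΔt = 0.937 × 2.998×10⁸ m/s × 8.3015×10^-13 s = 2.33×10^-4 m = 0.233 mm.

0.233 mm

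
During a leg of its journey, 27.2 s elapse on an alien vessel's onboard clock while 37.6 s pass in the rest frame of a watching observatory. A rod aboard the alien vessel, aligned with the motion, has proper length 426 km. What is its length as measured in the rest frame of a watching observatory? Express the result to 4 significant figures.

The time-dilation ratio gives γ = 37.6/27.2 = 1.38235.
The rod contracts by the same γ: 426 km / 1.38235 = 308.2 km.

308.2 km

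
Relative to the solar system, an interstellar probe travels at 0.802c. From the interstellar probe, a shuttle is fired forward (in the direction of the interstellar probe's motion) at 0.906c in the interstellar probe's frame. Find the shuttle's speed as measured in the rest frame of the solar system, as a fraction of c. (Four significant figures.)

Relativistic velocity addition: u = (u' + v)/(1 + u'v/c²), with u' = 0.906c and v = 0.802c.
Numerator: 0.906 + 0.802 = 1.708. Denominator: 1 + (0.906)(0.802) = 1.726612.
u = 1.708/1.726612 = 0.98922, so the speed is 0.9892c.

0.9892c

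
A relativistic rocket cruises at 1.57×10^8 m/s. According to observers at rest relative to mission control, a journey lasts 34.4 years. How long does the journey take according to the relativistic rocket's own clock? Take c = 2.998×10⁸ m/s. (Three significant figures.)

29.3 years

β = v/c = (1.57×10^8 m/s)/(2.998×10⁸ m/s) = 0.523682.
With β = 0.523682, γ = 1/√(1 − 0.523682²) = 1/√0.7257572 = 1.1738.
The relativistic rocket's clock runs slow as seen from mission control, so Δτ = Δt/γ = 34.4/1.1738 = 29.3 years.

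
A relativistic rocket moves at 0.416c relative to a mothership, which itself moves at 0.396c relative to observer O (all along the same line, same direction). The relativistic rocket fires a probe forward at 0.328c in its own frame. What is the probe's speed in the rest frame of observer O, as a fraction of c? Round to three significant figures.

First combine the probe and relativistic rocket (S''→S'): u₁ = (0.328 + 0.416)/(1 + 0.328×0.416) = 0.744/1.136448 = 0.65467.
Then combine with the mothership (S'→S): u = (0.65467 + 0.396)/(1 + 0.65467×0.396) = 1.05067/1.25924932 = 0.83436.

0.834c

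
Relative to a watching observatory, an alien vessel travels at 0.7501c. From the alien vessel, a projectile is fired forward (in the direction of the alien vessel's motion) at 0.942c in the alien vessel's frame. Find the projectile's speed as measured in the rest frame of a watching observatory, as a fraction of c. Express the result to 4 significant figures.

0.9915c

Relativistic velocity addition: u = (u' + v)/(1 + u'v/c²), with u' = 0.942c and v = 0.7501c.
Numerator: 0.942 + 0.7501 = 1.6921. Denominator: 1 + (0.942)(0.7501) = 1.7065942.
u = 1.6921/1.7065942 = 0.99151, so the speed is 0.9915c.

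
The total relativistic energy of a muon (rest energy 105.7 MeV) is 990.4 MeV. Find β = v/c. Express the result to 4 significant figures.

γ = E/(mc²) = 990.4/105.7 = 9.3699.
β = √(1 − 1/γ²) = √(1 − 0.0113902) = √0.9886098 = 0.9943.

0.9943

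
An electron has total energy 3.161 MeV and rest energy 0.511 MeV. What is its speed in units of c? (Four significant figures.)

0.9868c

Total energy E = γmc² gives γ = 3.161/0.511 = 6.1859.
Hence β = √(1 − 1/γ²) = √(1 − 0.0261333) = √0.9738667 = 0.9868.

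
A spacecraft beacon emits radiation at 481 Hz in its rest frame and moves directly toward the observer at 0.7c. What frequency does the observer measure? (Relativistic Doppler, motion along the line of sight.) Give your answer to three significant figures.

1150 Hz

Relativistic Doppler (source moving toward): f_obs = f_src · √((1+β)/(1−β)).
With β = 0.7: factor = √(1.7/0.3) = 2.3805.
f_obs = 481 × 2.3805 = 1150 Hz.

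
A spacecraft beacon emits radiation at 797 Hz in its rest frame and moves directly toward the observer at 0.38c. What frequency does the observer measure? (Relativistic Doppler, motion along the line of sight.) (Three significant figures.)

1190 Hz

Relativistic Doppler (source moving toward): f_obs = f_src · √((1+β)/(1−β)).
With β = 0.38: factor = √(1.38/0.62) = 1.4919.
f_obs = 797 × 1.4919 = 1190 Hz.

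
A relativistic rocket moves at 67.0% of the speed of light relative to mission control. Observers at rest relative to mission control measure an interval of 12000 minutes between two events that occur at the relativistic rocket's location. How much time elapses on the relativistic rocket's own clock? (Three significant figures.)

β² = 0.4489, so γ = 1/√0.5511 = 1.3471.
The relativistic rocket's clock runs slow as seen from mission control, so Δτ = Δt/γ = 12000/1.3471 = 8910 minutes.

8910 minutes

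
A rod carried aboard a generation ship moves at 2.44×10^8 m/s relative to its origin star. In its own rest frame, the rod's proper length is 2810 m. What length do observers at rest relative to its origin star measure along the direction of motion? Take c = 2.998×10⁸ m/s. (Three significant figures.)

β = v/c = (2.44×10^8 m/s)/(2.998×10⁸ m/s) = 0.813876.
With β = 0.813876, γ = 1/√(1 − 0.813876²) = 1/√0.3376059 = 1.7211.
Length contraction: L = L₀/γ = 2810/1.7211 = 1630 m.

1630 m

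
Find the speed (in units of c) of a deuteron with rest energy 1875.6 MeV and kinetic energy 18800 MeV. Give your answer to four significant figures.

γ = 1 + K/(mc²) = 1 + 18800/1875.6 = 11.023.
β = √(1 − 1/γ²) = √(1 − 0.00823001) = √0.99176999 = 0.9959.

0.9959c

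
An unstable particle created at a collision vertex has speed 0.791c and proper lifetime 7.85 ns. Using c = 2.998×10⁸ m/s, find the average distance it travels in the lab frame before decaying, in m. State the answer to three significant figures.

3.04 m

β² = 0.625681, so γ = 1/√0.374319 = 1.6345.
Lab-frame lifetime: Δt = γτ = 1.6345 × 7.85 ns = 12.831 ns.
Distance: d = vΔt = 0.791 × 2.998×10⁸ m/s × 1.2831×10^-8 s = 3.04 m.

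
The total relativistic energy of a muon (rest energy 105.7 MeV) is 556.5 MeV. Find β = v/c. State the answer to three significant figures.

0.982

Total energy E = γmc² gives γ = 556.5/105.7 = 5.2649.
Hence β = √(1 − 1/γ²) = √(1 − 0.0360761) = √0.9639239 = 0.982.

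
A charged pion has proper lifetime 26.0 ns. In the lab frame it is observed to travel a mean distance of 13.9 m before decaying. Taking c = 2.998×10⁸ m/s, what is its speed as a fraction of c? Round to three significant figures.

0.872c

Let x = d/(cτ) = 13.90 m / (2.998×10⁸ m/s × 2.600×10^-8 s) = 1.7832. Since d = βγcτ, x = βγ = β/√(1−β²).
Solving: β² = x²/(1+x²) = 3.1798/4.1798 = 0.760754, so β = 0.872.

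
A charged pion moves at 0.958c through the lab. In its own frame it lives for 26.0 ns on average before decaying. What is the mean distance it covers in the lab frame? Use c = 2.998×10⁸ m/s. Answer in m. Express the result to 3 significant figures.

26.0 m

With β = 0.958, γ = 1/√(1 − 0.958²) = 1/√0.082236 = 3.4871.
Lab-frame lifetime: Δt = γτ = 3.4871 × 26.0 ns = 90.665 ns.
Distance: d = vΔt = 0.958 × 2.998×10⁸ m/s × 9.0665×10^-8 s = 26.0 m.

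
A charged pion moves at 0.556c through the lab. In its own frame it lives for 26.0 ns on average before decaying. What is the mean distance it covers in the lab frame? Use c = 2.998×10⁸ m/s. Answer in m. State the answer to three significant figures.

With β = 0.556, γ = 1/√(1 − 0.556²) = 1/√0.690864 = 1.2031.
Lab-frame lifetime: Δt = γτ = 1.2031 × 26.0 ns = 31.281 ns.
Distance: d = vΔt = 0.556 × 2.998×10⁸ m/s × 3.1281×10^-8 s = 5.21 m.

5.21 m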